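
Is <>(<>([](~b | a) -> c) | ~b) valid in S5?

Not valid

Tableau for the negation ~<>(<>([](~b | a) -> c) | ~b):
1. ~<>(<>([](~b | a) -> c) | ~b), 0
2. ~(<>([](~b | a) -> c) | ~b), 0
3. ~<>([](~b | a) -> c), 0
4. b, 0
5. ~([](~b | a) -> c), 0
6. [](~b | a), 0
7. ~c, 0
8. ~b | a, 0
9. a, 0
Accessibility: 0R0
The negation has an open branch (countermodel exists).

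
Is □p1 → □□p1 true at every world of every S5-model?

Valid in S5

Tableau for the negation ¬(□p1 → □□p1):
1. ¬(□p1 → □□p1), u
2. □p1, u
3. ¬□□p1, u
4. p1, u
5. ¬□p1, v
6. p1, v
7. ¬p1, w
8. p1, w
Accessibility: uRu, uRv, uRw, vRu, vRv, vRw, wRu, wRv, wRw
Branch closes: p1 and ¬p1 both at w.
All branches of the negation close; one closing branch shown above.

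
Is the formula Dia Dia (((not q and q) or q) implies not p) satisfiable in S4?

Satisfiable (open branch found)

1. Dia Dia (((not q and q) or q) implies not p), u
2. Dia (((not q and q) or q) implies not p), v
3. ((not q and q) or q) implies not p, w
4. not p, w
Accessibility: uRu, uRv, uRw, vRv, vRw, wRw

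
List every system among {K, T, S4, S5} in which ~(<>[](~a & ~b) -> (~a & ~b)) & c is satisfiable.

S4-tableau for the formula:
1. ~(<>[](~a & ~b) -> (~a & ~b)) & c, 0
2. ~(<>[](~a & ~b) -> (~a & ~b)), 0   [&-rule on 1]
3. c, 0   [&-rule on 1]
4. <>[](~a & ~b), 0   [~->-rule on 2]
5. ~(~a & ~b), 0   [~->-rule on 2]
6. b, 0   [~&-rule on 5 (branches; this branch)]
7. [](~a & ~b), 1   [<>-rule on 4: fresh world 1, 0R1]
8. ~a & ~b, 1   [[]-rule on 7 via 1R1]
9. ~a, 1   [&-rule on 8]
10. ~b, 1   [&-rule on 8]
Accessibility: 0R0, 0R1, 1R1
Complete open branch: satisfiable in S4, hence also in K, T (this S4-model is also a K-model and a T-model).
S5-tableau for the formula:
1. ~(<>[](~a & ~b) -> (~a & ~b)) & c, 0
2. ~(<>[](~a & ~b) -> (~a & ~b)), 0   [&-rule on 1]
3. c, 0   [&-rule on 1]
4. <>[](~a & ~b), 0   [~->-rule on 2]
5. ~(~a & ~b), 0   [~->-rule on 2]
6. b, 0   [~&-rule on 5 (branches; this branch)]
7. [](~a & ~b), 1   [<>-rule on 4: fresh world 1, 0R1]
8. ~a & ~b, 0   [[]-rule on 7 via 1R0]
9. ~a, 0   [&-rule on 8]
10. ~b, 0   [&-rule on 8]
Accessibility: 0R0, 0R1, 1R0, 1R1
Branch closes: b and ~b both at 0.
Every branch closes (one shown): unsatisfiable in S5.

K, T, S4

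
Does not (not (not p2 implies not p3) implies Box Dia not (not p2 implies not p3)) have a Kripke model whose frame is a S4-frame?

Satisfiable (open branch found)

1. not (not (not p2 implies not p3) implies Box Dia not (not p2 implies not p3)), 0
2. not (not p2 implies not p3), 0   [neg-implies-rule on 1]
3. not Box Dia not (not p2 implies not p3), 0   [neg-implies-rule on 1]
4. not p2, 0   [neg-implies-rule on 2]
5. p3, 0   [neg-implies-rule on 2]
6. not Dia not (not p2 implies not p3), 1   [neg-Box-rule on 3: fresh world 1, 0R1]
7. not p2 implies not p3, 1   [neg-Dia-rule on 6 via 1R1]
8. not p3, 1   [implies-rule on 7 (branches; this branch)]
Accessibility: 0R0, 0R1, 1R1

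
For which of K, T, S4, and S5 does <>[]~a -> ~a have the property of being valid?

S5

S5-tableau for the negation ~(<>[]~a -> ~a):
1. ~(<>[]~a -> ~a), u
2. <>[]~a, u
3. a, u
4. []~a, v
5. ~a, u
Accessibility: uRu, uRv, vRu, vRv
Branch closes: a and ~a both at u.
Every branch closes (one shown): valid in S5.
S4-tableau for the negation ~(<>[]~a -> ~a):
1. ~(<>[]~a -> ~a), u
2. <>[]~a, u
3. a, u
4. []~a, v
5. ~a, v
Accessibility: uRu, uRv, vRv
Complete open branch: countermodel on an S4-frame, so not valid in S4, nor in K, T (the same frame is also a K-frame and a T-frame).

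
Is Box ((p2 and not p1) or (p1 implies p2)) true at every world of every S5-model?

Tableau for the negation not Box ((p2 and not p1) or (p1 implies p2)):
1. not Box ((p2 and not p1) or (p1 implies p2)), w0
2. not ((p2 and not p1) or (p1 implies p2)), w1   [neg-Box-rule on 1: fresh world w1, w0Rw1]
3. not (p2 and not p1), w1   [neg-or-rule on 2]
4. not (p1 implies p2), w1   [neg-or-rule on 2]
5. p1, w1   [neg-implies-rule on 4]
6. not p2, w1   [neg-implies-rule on 4]
Accessibility: w0Rw0, w0Rw1, w1Rw0, w1Rw1
The negation has an open branch (countermodel exists).

Not valid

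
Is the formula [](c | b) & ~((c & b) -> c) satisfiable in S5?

1. [](c | b) & ~((c & b) -> c), 0
2. [](c | b), 0
3. ~((c & b) -> c), 0
4. c & b, 0
5. ~c, 0
6. c, 0
7. b, 0
Accessibility: 0R0
Branch closes: c and ~c both at 0.
Every branch closes; the branch above is one of them.

Unsatisfiable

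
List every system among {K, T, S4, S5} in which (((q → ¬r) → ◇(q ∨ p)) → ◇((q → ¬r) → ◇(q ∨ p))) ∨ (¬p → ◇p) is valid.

T-tableau for the negation ¬((((q → ¬r) → ◇(q ∨ p)) → ◇((q → ¬r) → ◇(q ∨ p))) ∨ (¬p → ◇p)):
1. ¬((((q → ¬r) → ◇(q ∨ p)) → ◇((q → ¬r) → ◇(q ∨ p))) ∨ (¬p → ◇p)), 0
2. ¬(((q → ¬r) → ◇(q ∨ p)) → ◇((q → ¬r) → ◇(q ∨ p))), 0
3. ¬(¬p → ◇p), 0
4. (q → ¬r) → ◇(q ∨ p), 0
5. ¬◇((q → ¬r) → ◇(q ∨ p)), 0
6. ¬p, 0
7. ¬◇p, 0
8. ¬((q → ¬r) → ◇(q ∨ p)), 0
9. q → ¬r, 0
10. ¬◇(q ∨ p), 0
11. ¬(q ∨ p), 0
12. ¬q, 0
13. ◇(q ∨ p), 0
14. ¬r, 0
15. q ∨ p, 1
16. ¬((q → ¬r) → ◇(q ∨ p)), 1
17. q → ¬r, 1
18. ¬◇(q ∨ p), 1
19. ¬p, 1
20. ¬(q ∨ p), 1
21. ¬q, 1
22. p, 1
Accessibility: 0R0, 0R1, 1R1
Branch closes: p and ¬p both at 1.
Every branch closes (one shown): valid in T, hence also in S4, S5 (every theorem of T is a theorem of S4 and S5).
K-tableau for the negation ¬((((q → ¬r) → ◇(q ∨ p)) → ◇((q → ¬r) → ◇(q ∨ p))) ∨ (¬p → ◇p)):
1. ¬((((q → ¬r) → ◇(q ∨ p)) → ◇((q → ¬r) → ◇(q ∨ p))) ∨ (¬p → ◇p)), 0
2. ¬(((q → ¬r) → ◇(q ∨ p)) → ◇((q → ¬r) → ◇(q ∨ p))), 0
3. ¬(¬p → ◇p), 0
4. (q → ¬r) → ◇(q ∨ p), 0
5. ¬◇((q → ¬r) → ◇(q ∨ p)), 0
6. ¬p, 0
7. ¬◇p, 0
8. ◇(q ∨ p), 0
9. q ∨ p, 1
10. ¬((q → ¬r) → ◇(q ∨ p)), 1
11. q → ¬r, 1
12. ¬◇(q ∨ p), 1
13. ¬p, 1
14. q, 1
15. ¬r, 1
Accessibility: 0R1
Complete open branch: countermodel on a K-frame, so not valid in K.

T, S4, S5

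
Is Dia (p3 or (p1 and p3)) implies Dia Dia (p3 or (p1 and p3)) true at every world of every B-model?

Yes, valid

Tableau for the negation not (Dia (p3 or (p1 and p3)) implies Dia Dia (p3 or (p1 and p3))):
1. not (Dia (p3 or (p1 and p3)) implies Dia Dia (p3 or (p1 and p3))), w0
2. Dia (p3 or (p1 and p3)), w0   [neg-implies-rule on 1]
3. not Dia Dia (p3 or (p1 and p3)), w0   [neg-implies-rule on 1]
4. not Dia (p3 or (p1 and p3)), w0   [neg-Dia-rule on 3 via w0Rw0]
5. not (p3 or (p1 and p3)), w0   [neg-Dia-rule on 4 via w0Rw0]
6. not p3, w0   [neg-or-rule on 5]
7. not (p1 and p3), w0   [neg-or-rule on 5]
8. p3 or (p1 and p3), w1   [Dia-rule on 2: fresh world w1, w0Rw1]
9. not Dia (p3 or (p1 and p3)), w1   [neg-Dia-rule on 3 via w0Rw1]
10. not (p3 or (p1 and p3)), w1   [neg-Dia-rule on 4 via w0Rw1]
11. not p3, w1   [neg-or-rule on 10]
12. not (p1 and p3), w1   [neg-or-rule on 10]
13. p1 and p3, w1   [or-rule on 8 (branches; this branch)]
14. p1, w1   [and-rule on 13]
15. p3, w1   [and-rule on 13]
Accessibility: w0Rw0, w0Rw1, w1Rw0, w1Rw1
Branch closes: p3 and not p3 both at w1.
All branches of the negation close; one closing branch shown above.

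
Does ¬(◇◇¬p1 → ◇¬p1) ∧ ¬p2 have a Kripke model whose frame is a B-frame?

1. ¬(◇◇¬p1 → ◇¬p1) ∧ ¬p2, u
2. ¬(◇◇¬p1 → ◇¬p1), u   [∧-rule on 1]
3. ¬p2, u   [∧-rule on 1]
4. ◇◇¬p1, u   [¬→-rule on 2]
5. ¬◇¬p1, u   [¬→-rule on 2]
6. p1, u   [¬◇-rule on 5 via uRu]
7. ◇¬p1, v   [◇-rule on 4: fresh world v, uRv]
8. p1, v   [¬◇-rule on 5 via uRv]
9. ¬p1, w   [◇-rule on 7: fresh world w, vRw]
Accessibility: uRu, uRv, vRu, vRv, vRw, wRv, wRw

Yes, satisfiable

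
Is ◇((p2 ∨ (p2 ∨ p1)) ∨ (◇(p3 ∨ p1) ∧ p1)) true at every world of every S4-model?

Invalid (countermodel exists)

Tableau for the negation ¬◇((p2 ∨ (p2 ∨ p1)) ∨ (◇(p3 ∨ p1) ∧ p1)):
1. ¬◇((p2 ∨ (p2 ∨ p1)) ∨ (◇(p3 ∨ p1) ∧ p1)), 0
2. ¬((p2 ∨ (p2 ∨ p1)) ∨ (◇(p3 ∨ p1) ∧ p1)), 0
3. ¬(p2 ∨ (p2 ∨ p1)), 0
4. ¬(◇(p3 ∨ p1) ∧ p1), 0
5. ¬p2, 0
6. ¬(p2 ∨ p1), 0
7. ¬p1, 0
Accessibility: 0R0
The negation has an open branch (countermodel exists).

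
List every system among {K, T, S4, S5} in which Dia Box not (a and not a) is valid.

T, S4, S5

T-tableau for the negation not Dia Box not (a and not a):
1. not Dia Box not (a and not a), 0
2. not Box not (a and not a), 0
3. a and not a, 1
4. a, 1
5. not a, 1
Accessibility: 0R0, 0R1, 1R1
Branch closes: a and not a both at 1.
Every branch closes (one shown): valid in T, hence also in S4, S5 (every theorem of T is a theorem of S4 and S5).
K-tableau for the negation not Dia Box not (a and not a):
1. not Dia Box not (a and not a), 0
Complete open branch: countermodel on a K-frame, so not valid in K.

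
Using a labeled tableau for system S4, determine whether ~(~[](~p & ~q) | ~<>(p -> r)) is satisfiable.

1. ~(~[](~p & ~q) | ~<>(p -> r)), u
2. [](~p & ~q), u
3. <>(p -> r), u
4. ~p & ~q, u
5. ~p, u
6. ~q, u
7. p -> r, v
8. ~p & ~q, v
9. ~p, v
10. ~q, v
11. r, v
Accessibility: uRu, uRv, vRv

Yes, satisfiable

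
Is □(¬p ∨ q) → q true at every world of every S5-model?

Tableau for the negation ¬(□(¬p ∨ q) → q):
1. ¬(□(¬p ∨ q) → q), 0
2. □(¬p ∨ q), 0   [¬→-rule on 1]
3. ¬q, 0   [¬→-rule on 1]
4. ¬p ∨ q, 0   [□-rule on 2 via 0R0]
5. ¬p, 0   [∨-rule on 4 (branches; this branch)]
Accessibility: 0R0
The negation has an open branch (countermodel exists).

No, not valid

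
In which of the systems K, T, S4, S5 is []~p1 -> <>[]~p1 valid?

T, S4, S5

T-tableau for the negation ~([]~p1 -> <>[]~p1):
1. ~([]~p1 -> <>[]~p1), u
2. []~p1, u
3. ~<>[]~p1, u
4. ~p1, u
5. ~[]~p1, u
6. p1, v
7. ~p1, v
Accessibility: uRu, uRv, vRv
Branch closes: p1 and ~p1 both at v.
Every branch closes (one shown): valid in T, hence also in S4, S5 (every theorem of T is a theorem of S4 and S5).
K-tableau for the negation ~([]~p1 -> <>[]~p1):
1. ~([]~p1 -> <>[]~p1), u
2. []~p1, u
3. ~<>[]~p1, u
Complete open branch: countermodel on a K-frame, so not valid in K.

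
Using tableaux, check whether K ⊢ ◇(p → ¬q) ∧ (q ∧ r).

Tableau for the negation ¬(◇(p → ¬q) ∧ (q ∧ r)):
1. ¬(◇(p → ¬q) ∧ (q ∧ r)), u
2. ¬(q ∧ r), u
3. ¬r, u
The negation has an open branch (countermodel exists).

Not valid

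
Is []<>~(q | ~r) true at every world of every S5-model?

Invalid (countermodel exists)

Tableau for the negation ~[]<>~(q | ~r):
1. ~[]<>~(q | ~r), w0
2. ~<>~(q | ~r), w1   [~[]-rule on 1: fresh world w1, w0Rw1]
3. q | ~r, w0   [~<>-rule on 2 via w1Rw0]
4. q | ~r, w1   [~<>-rule on 2 via w1Rw1]
5. ~r, w0   [|-rule on 3 (branches; this branch)]
6. ~r, w1   [|-rule on 4 (branches; this branch)]
Accessibility: w0Rw0, w0Rw1, w1Rw0, w1Rw1
The negation has an open branch (countermodel exists).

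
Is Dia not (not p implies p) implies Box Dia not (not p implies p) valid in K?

No, not valid

Tableau for the negation not (Dia not (not p implies p) implies Box Dia not (not p implies p)):
1. not (Dia not (not p implies p) implies Box Dia not (not p implies p)), 0
2. Dia not (not p implies p), 0
3. not Box Dia not (not p implies p), 0
4. not (not p implies p), 1
5. not p, 1
6. not Dia not (not p implies p), 2
Accessibility: 0R1, 0R2
The negation has an open branch (countermodel exists).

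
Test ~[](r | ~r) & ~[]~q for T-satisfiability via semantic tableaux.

1. ~[](r | ~r) & ~[]~q, u
2. ~[](r | ~r), u   [&-rule on 1]
3. ~[]~q, u   [&-rule on 1]
4. ~(r | ~r), v   [~[]-rule on 2: fresh world v, uRv]
5. ~r, v   [~|-rule on 4]
6. r, v   [~|-rule on 4]
Accessibility: uRu, uRv, vRv
Branch closes: r and ~r both at v.
Every branch closes; the branch above is one of them.

Unsatisfiable (every branch closes)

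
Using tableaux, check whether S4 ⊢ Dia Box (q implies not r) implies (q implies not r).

Tableau for the negation not (Dia Box (q implies not r) implies (q implies not r)):
1. not (Dia Box (q implies not r) implies (q implies not r)), 0
2. Dia Box (q implies not r), 0
3. not (q implies not r), 0
4. q, 0
5. r, 0
6. Box (q implies not r), 1
7. q implies not r, 1
8. not r, 1
Accessibility: 0R0, 0R1, 1R1
The negation has an open branch (countermodel exists).

No, not valid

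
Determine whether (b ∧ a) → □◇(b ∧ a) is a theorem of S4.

Tableau for the negation ¬((b ∧ a) → □◇(b ∧ a)):
1. ¬((b ∧ a) → □◇(b ∧ a)), u
2. b ∧ a, u   [¬→-rule on 1]
3. ¬□◇(b ∧ a), u   [¬→-rule on 1]
4. b, u   [∧-rule on 2]
5. a, u   [∧-rule on 2]
6. ¬◇(b ∧ a), v   [¬□-rule on 3: fresh world v, uRv]
7. ¬(b ∧ a), v   [¬◇-rule on 6 via vRv]
8. ¬a, v   [¬∧-rule on 7 (branches; this branch)]
Accessibility: uRu, uRv, vRv
The negation has an open branch (countermodel exists).

No, not valid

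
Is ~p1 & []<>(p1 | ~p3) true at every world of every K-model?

Tableau for the negation ~(~p1 & []<>(p1 | ~p3)):
1. ~(~p1 & []<>(p1 | ~p3)), w0
2. ~[]<>(p1 | ~p3), w0   [~&-rule on 1 (branches; this branch)]
3. ~<>(p1 | ~p3), w1   [~[]-rule on 2: fresh world w1, w0Rw1]
Accessibility: w0Rw1
The negation has an open branch (countermodel exists).

Not valid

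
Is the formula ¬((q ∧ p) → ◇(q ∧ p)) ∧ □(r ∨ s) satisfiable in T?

No, unsatisfiable

1. ¬((q ∧ p) → ◇(q ∧ p)) ∧ □(r ∨ s), 0
2. ¬((q ∧ p) → ◇(q ∧ p)), 0
3. □(r ∨ s), 0
4. q ∧ p, 0
5. ¬◇(q ∧ p), 0
6. q, 0
7. p, 0
8. r ∨ s, 0
9. ¬(q ∧ p), 0
10. s, 0
11. ¬p, 0
Accessibility: 0R0
Branch closes: p and ¬p both at 0.
All branches of the tableau close; one closing branch shown above.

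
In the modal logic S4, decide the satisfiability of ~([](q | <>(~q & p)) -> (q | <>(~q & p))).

1. ~([](q | <>(~q & p)) -> (q | <>(~q & p))), 0
2. [](q | <>(~q & p)), 0
3. ~(q | <>(~q & p)), 0
4. ~q, 0
5. ~<>(~q & p), 0
6. q | <>(~q & p), 0
7. ~(~q & p), 0
8. <>(~q & p), 0
9. ~p, 0
10. ~q & p, 1
11. ~q, 1
12. p, 1
13. q | <>(~q & p), 1
14. ~(~q & p), 1
15. <>(~q & p), 1
16. ~p, 1
Accessibility: 0R0, 0R1, 1R1
Branch closes: p and ~p both at 1.
(One branch shown.) All branches close.

Unsatisfiable (every branch closes)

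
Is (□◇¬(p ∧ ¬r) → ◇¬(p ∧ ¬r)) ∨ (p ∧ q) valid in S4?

Tableau for the negation ¬((□◇¬(p ∧ ¬r) → ◇¬(p ∧ ¬r)) ∨ (p ∧ q)):
1. ¬((□◇¬(p ∧ ¬r) → ◇¬(p ∧ ¬r)) ∨ (p ∧ q)), u
2. ¬(□◇¬(p ∧ ¬r) → ◇¬(p ∧ ¬r)), u
3. ¬(p ∧ q), u
4. □◇¬(p ∧ ¬r), u
5. ¬◇¬(p ∧ ¬r), u
6. ◇¬(p ∧ ¬r), u
7. p ∧ ¬r, u
8. p, u
9. ¬r, u
10. ¬q, u
11. ¬(p ∧ ¬r), v
12. ◇¬(p ∧ ¬r), v
13. p ∧ ¬r, v
14. p, v
15. ¬r, v
16. r, v
Accessibility: uRu, uRv, vRv
Branch closes: r and ¬r both at v.
Every branch of the negation's tableau closes; the branch above is one of them.

Valid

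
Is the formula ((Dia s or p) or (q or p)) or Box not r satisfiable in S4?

1. ((Dia s or p) or (q or p)) or Box not r, u
2. Box not r, u
3. not r, u
Accessibility: uRu

Satisfiable (open branch found)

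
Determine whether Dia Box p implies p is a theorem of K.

Tableau for the negation not (Dia Box p implies p):
1. not (Dia Box p implies p), 0
2. Dia Box p, 0   [neg-implies-rule on 1]
3. not p, 0   [neg-implies-rule on 1]
4. Box p, 1   [Dia-rule on 2: fresh world 1, 0R1]
Accessibility: 0R1
The negation has an open branch (countermodel exists).

Invalid (countermodel exists)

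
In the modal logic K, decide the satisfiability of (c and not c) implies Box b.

Yes, satisfiable

1. (c and not c) implies Box b, 0
2. Box b, 0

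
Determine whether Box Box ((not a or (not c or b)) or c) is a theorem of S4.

Valid

Tableau for the negation not Box Box ((not a or (not c or b)) or c):
1. not Box Box ((not a or (not c or b)) or c), 0
2. not Box ((not a or (not c or b)) or c), 1   [neg-Box-rule on 1: fresh world 1, 0R1]
3. not ((not a or (not c or b)) or c), 2   [neg-Box-rule on 2: fresh world 2, 1R2]
4. not (not a or (not c or b)), 2   [neg-or-rule on 3]
5. not c, 2   [neg-or-rule on 3]
6. a, 2   [neg-or-rule on 4]
7. not (not c or b), 2   [neg-or-rule on 4]
8. c, 2   [neg-or-rule on 7]
9. not b, 2   [neg-or-rule on 7]
Accessibility: 0R0, 0R1, 0R2, 1R1, 1R2, 2R2
Branch closes: c and not c both at 2.
All branches of the negation close; one closing branch shown above.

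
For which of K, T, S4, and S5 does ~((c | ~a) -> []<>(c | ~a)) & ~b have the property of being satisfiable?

S5-tableau for the formula:
1. ~((c | ~a) -> []<>(c | ~a)) & ~b, u
2. ~((c | ~a) -> []<>(c | ~a)), u
3. ~b, u
4. c | ~a, u
5. ~[]<>(c | ~a), u
6. ~a, u
7. ~<>(c | ~a), v
8. ~(c | ~a), u
9. ~c, u
10. a, u
Accessibility: uRu, uRv, vRu, vRv
Branch closes: a and ~a both at u.
Every branch closes (one shown): unsatisfiable in S5.
S4-tableau for the formula:
1. ~((c | ~a) -> []<>(c | ~a)) & ~b, u
2. ~((c | ~a) -> []<>(c | ~a)), u
3. ~b, u
4. c | ~a, u
5. ~[]<>(c | ~a), u
6. ~a, u
7. ~<>(c | ~a), v
8. ~(c | ~a), v
9. ~c, v
10. a, v
Accessibility: uRu, uRv, vRv
Complete open branch: satisfiable in S4, hence also in K, T (this S4-model is also a K-model and a T-model).

K, T, S4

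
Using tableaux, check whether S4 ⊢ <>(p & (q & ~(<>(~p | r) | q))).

Tableau for the negation ~<>(p & (q & ~(<>(~p | r) | q))):
1. ~<>(p & (q & ~(<>(~p | r) | q))), u
2. ~(p & (q & ~(<>(~p | r) | q))), u
3. ~(q & ~(<>(~p | r) | q)), u
4. <>(~p | r) | q, u
5. q, u
Accessibility: uRu
The negation has an open branch (countermodel exists).

Invalid (countermodel exists)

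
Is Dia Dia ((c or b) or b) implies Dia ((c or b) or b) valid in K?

Tableau for the negation not (Dia Dia ((c or b) or b) implies Dia ((c or b) or b)):
1. not (Dia Dia ((c or b) or b) implies Dia ((c or b) or b)), 0
2. Dia Dia ((c or b) or b), 0
3. not Dia ((c or b) or b), 0
4. Dia ((c or b) or b), 1
5. not ((c or b) or b), 1
6. not (c or b), 1
7. not b, 1
8. not c, 1
9. (c or b) or b, 2
10. b, 2
Accessibility: 0R1, 1R2
The negation has an open branch (countermodel exists).

Invalid (countermodel exists)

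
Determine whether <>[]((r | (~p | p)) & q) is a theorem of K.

No, not valid

Tableau for the negation ~<>[]((r | (~p | p)) & q):
1. ~<>[]((r | (~p | p)) & q), u
The negation has an open branch (countermodel exists).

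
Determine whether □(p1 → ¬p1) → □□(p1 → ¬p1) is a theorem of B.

Tableau for the negation ¬(□(p1 → ¬p1) → □□(p1 → ¬p1)):
1. ¬(□(p1 → ¬p1) → □□(p1 → ¬p1)), 0
2. □(p1 → ¬p1), 0   [¬→-rule on 1]
3. ¬□□(p1 → ¬p1), 0   [¬→-rule on 1]
4. p1 → ¬p1, 0   [□-rule on 2 via 0R0]
5. ¬p1, 0   [→-rule on 4 (branches; this branch)]
6. ¬□(p1 → ¬p1), 1   [¬□-rule on 3: fresh world 1, 0R1]
7. p1 → ¬p1, 1   [□-rule on 2 via 0R1]
8. ¬p1, 1   [→-rule on 7 (branches; this branch)]
9. ¬(p1 → ¬p1), 2   [¬□-rule on 6: fresh world 2, 1R2]
10. p1, 2   [¬→-rule on 9]
Accessibility: 0R0, 0R1, 1R0, 1R1, 1R2, 2R1, 2R2
The negation has an open branch (countermodel exists).

Not valid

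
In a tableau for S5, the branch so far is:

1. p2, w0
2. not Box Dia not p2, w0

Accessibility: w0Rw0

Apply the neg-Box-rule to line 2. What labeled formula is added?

a fresh world w1 with w0Rw1, and not Dia not p2 at w1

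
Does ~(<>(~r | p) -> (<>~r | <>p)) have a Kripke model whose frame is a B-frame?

1. ~(<>(~r | p) -> (<>~r | <>p)), u
2. <>(~r | p), u   [~->-rule on 1]
3. ~(<>~r | <>p), u   [~->-rule on 1]
4. ~<>~r, u   [~|-rule on 3]
5. ~<>p, u   [~|-rule on 3]
6. r, u   [~<>-rule on 4 via uRu]
7. ~p, u   [~<>-rule on 5 via uRu]
8. ~r | p, v   [<>-rule on 2: fresh world v, uRv]
9. r, v   [~<>-rule on 4 via uRv]
10. ~p, v   [~<>-rule on 5 via uRv]
11. p, v   [|-rule on 8 (branches; this branch)]
Accessibility: uRu, uRv, vRu, vRv
Branch closes: p and ~p both at v.
All branches of the tableau close; one closing branch shown above.

Unsatisfiable (every branch closes)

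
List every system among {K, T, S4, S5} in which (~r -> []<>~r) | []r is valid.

S5-tableau for the negation ~((~r -> []<>~r) | []r):
1. ~((~r -> []<>~r) | []r), 0
2. ~(~r -> []<>~r), 0   [~|-rule on 1]
3. ~[]r, 0   [~|-rule on 1]
4. ~r, 0   [~->-rule on 2]
5. ~[]<>~r, 0   [~->-rule on 2]
6. ~r, 1   [~[]-rule on 3: fresh world 1, 0R1]
7. ~<>~r, 2   [~[]-rule on 5: fresh world 2, 0R2]
8. r, 0   [~<>-rule on 7 via 2R0]
Accessibility: 0R0, 0R1, 0R2, 1R0, 1R1, 1R2, 2R0, 2R1, 2R2
Branch closes: r and ~r both at 0.
Every branch closes (one shown): valid in S5.
S4-tableau for the negation ~((~r -> []<>~r) | []r):
1. ~((~r -> []<>~r) | []r), 0
2. ~(~r -> []<>~r), 0   [~|-rule on 1]
3. ~[]r, 0   [~|-rule on 1]
4. ~r, 0   [~->-rule on 2]
5. ~[]<>~r, 0   [~->-rule on 2]
6. ~r, 1   [~[]-rule on 3: fresh world 1, 0R1]
7. ~<>~r, 2   [~[]-rule on 5: fresh world 2, 0R2]
8. r, 2   [~<>-rule on 7 via 2R2]
Accessibility: 0R0, 0R1, 0R2, 1R1, 2R2
Complete open branch: countermodel on an S4-frame, so not valid in S4, nor in K, T (the same frame is also a K-frame and a T-frame).

S5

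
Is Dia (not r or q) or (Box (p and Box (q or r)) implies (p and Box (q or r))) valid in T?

Yes, valid

Tableau for the negation not (Dia (not r or q) or (Box (p and Box (q or r)) implies (p and Box (q or r)))):
1. not (Dia (not r or q) or (Box (p and Box (q or r)) implies (p and Box (q or r)))), 0
2. not Dia (not r or q), 0   [neg-or-rule on 1]
3. not (Box (p and Box (q or r)) implies (p and Box (q or r))), 0   [neg-or-rule on 1]
4. Box (p and Box (q or r)), 0   [neg-implies-rule on 3]
5. not (p and Box (q or r)), 0   [neg-implies-rule on 3]
6. not (not r or q), 0   [neg-Dia-rule on 2 via 0R0]
7. r, 0   [neg-or-rule on 6]
8. not q, 0   [neg-or-rule on 6]
9. p and Box (q or r), 0   [Box-rule on 4 via 0R0]
10. p, 0   [and-rule on 9]
11. Box (q or r), 0   [and-rule on 9]
12. q or r, 0   [Box-rule on 11 via 0R0]
13. not Box (q or r), 0   [neg-and-rule on 5 (branches; this branch)]
14. not (q or r), 1   [neg-Box-rule on 13: fresh world 1, 0R1]
15. not q, 1   [neg-or-rule on 14]
16. not r, 1   [neg-or-rule on 14]
17. not (not r or q), 1   [neg-Dia-rule on 2 via 0R1]
18. r, 1   [neg-or-rule on 17]
Accessibility: 0R0, 0R1, 1R1
Branch closes: r and not r both at 1.
Every branch of the negation's tableau closes; the branch above is one of them.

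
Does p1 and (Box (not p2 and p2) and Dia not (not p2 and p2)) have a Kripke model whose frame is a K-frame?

No, unsatisfiable

1. p1 and (Box (not p2 and p2) and Dia not (not p2 and p2)), 0
2. p1, 0
3. Box (not p2 and p2) and Dia not (not p2 and p2), 0
4. Box (not p2 and p2), 0
5. Dia not (not p2 and p2), 0
6. not (not p2 and p2), 1
7. not p2 and p2, 1
8. not p2, 1
9. p2, 1
Accessibility: 0R1
Branch closes: p2 and not p2 both at 1.
All branches of the tableau close; one closing branch shown above.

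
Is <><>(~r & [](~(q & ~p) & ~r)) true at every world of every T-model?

Not valid

Tableau for the negation ~<><>(~r & [](~(q & ~p) & ~r)):
1. ~<><>(~r & [](~(q & ~p) & ~r)), u
2. ~<>(~r & [](~(q & ~p) & ~r)), u
3. ~(~r & [](~(q & ~p) & ~r)), u
4. ~[](~(q & ~p) & ~r), u
5. ~(~(q & ~p) & ~r), v
6. ~<>(~r & [](~(q & ~p) & ~r)), v
7. ~(~r & [](~(q & ~p) & ~r)), v
8. r, v
9. ~[](~(q & ~p) & ~r), v
10. ~(~(q & ~p) & ~r), w
11. ~(~r & [](~(q & ~p) & ~r)), w
12. r, w
13. ~[](~(q & ~p) & ~r), w
14. ~(~(q & ~p) & ~r), x
15. r, x
Accessibility: uRu, uRv, vRv, vRw, wRw, wRx, xRx
The negation has an open branch (countermodel exists).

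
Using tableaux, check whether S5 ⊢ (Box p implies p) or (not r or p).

Tableau for the negation not ((Box p implies p) or (not r or p)):
1. not ((Box p implies p) or (not r or p)), u
2. not (Box p implies p), u   [neg-or-rule on 1]
3. not (not r or p), u   [neg-or-rule on 1]
4. Box p, u   [neg-implies-rule on 2]
5. not p, u   [neg-implies-rule on 2]
6. r, u   [neg-or-rule on 3]
7. p, u   [Box-rule on 4 via uRu]
Accessibility: uRu
Branch closes: p and not p both at u.
All branches of the negation close; one closing branch shown above.

Valid in S5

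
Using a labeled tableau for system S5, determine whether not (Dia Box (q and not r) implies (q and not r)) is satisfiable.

No, unsatisfiable

1. not (Dia Box (q and not r) implies (q and not r)), u
2. Dia Box (q and not r), u
3. not (q and not r), u
4. r, u
5. Box (q and not r), v
6. q and not r, u
7. q, u
8. not r, u
Accessibility: uRu, uRv, vRu, vRv
Branch closes: r and not r both at u.
All branches of the tableau close; one closing branch shown above.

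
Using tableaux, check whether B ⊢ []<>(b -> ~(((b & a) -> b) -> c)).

No, not valid

Tableau for the negation ~[]<>(b -> ~(((b & a) -> b) -> c)):
1. ~[]<>(b -> ~(((b & a) -> b) -> c)), 0
2. ~<>(b -> ~(((b & a) -> b) -> c)), 1
3. ~(b -> ~(((b & a) -> b) -> c)), 0
4. b, 0
5. ((b & a) -> b) -> c, 0
6. ~(b -> ~(((b & a) -> b) -> c)), 1
7. b, 1
8. ((b & a) -> b) -> c, 1
9. c, 0
10. c, 1
Accessibility: 0R0, 0R1, 1R0, 1R1
The negation has an open branch (countermodel exists).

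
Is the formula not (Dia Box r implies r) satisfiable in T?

1. not (Dia Box r implies r), 0
2. Dia Box r, 0
3. not r, 0
4. Box r, 1
5. r, 1
Accessibility: 0R0, 0R1, 1R1

Yes, satisfiable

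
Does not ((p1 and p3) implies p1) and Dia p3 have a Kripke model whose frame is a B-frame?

Unsatisfiable

1. not ((p1 and p3) implies p1) and Dia p3, w0
2. not ((p1 and p3) implies p1), w0
3. Dia p3, w0
4. p1 and p3, w0
5. not p1, w0
6. p1, w0
7. p3, w0
Accessibility: w0Rw0
Branch closes: p1 and not p1 both at w0.
(One branch shown.) All branches close.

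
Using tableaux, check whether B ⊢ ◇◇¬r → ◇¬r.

Not valid

Tableau for the negation ¬(◇◇¬r → ◇¬r):
1. ¬(◇◇¬r → ◇¬r), w0
2. ◇◇¬r, w0
3. ¬◇¬r, w0
4. r, w0
5. ◇¬r, w1
6. r, w1
7. ¬r, w2
Accessibility: w0Rw0, w0Rw1, w1Rw0, w1Rw1, w1Rw2, w2Rw1, w2Rw2
The negation has an open branch (countermodel exists).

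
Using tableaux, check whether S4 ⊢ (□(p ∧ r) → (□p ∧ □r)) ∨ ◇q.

Valid

Tableau for the negation ¬((□(p ∧ r) → (□p ∧ □r)) ∨ ◇q):
1. ¬((□(p ∧ r) → (□p ∧ □r)) ∨ ◇q), u
2. ¬(□(p ∧ r) → (□p ∧ □r)), u
3. ¬◇q, u
4. □(p ∧ r), u
5. ¬(□p ∧ □r), u
6. ¬q, u
7. p ∧ r, u
8. p, u
9. r, u
10. ¬□r, u
11. ¬r, v
12. ¬q, v
13. p ∧ r, v
14. p, v
15. r, v
Accessibility: uRu, uRv, vRv
Branch closes: r and ¬r both at v.
All branches of the negation close; one closing branch shown above.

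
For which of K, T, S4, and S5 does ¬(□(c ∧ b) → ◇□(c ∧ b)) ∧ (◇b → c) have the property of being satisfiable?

T-tableau for the formula:
1. ¬(□(c ∧ b) → ◇□(c ∧ b)) ∧ (◇b → c), u
2. ¬(□(c ∧ b) → ◇□(c ∧ b)), u   [∧-rule on 1]
3. ◇b → c, u   [∧-rule on 1]
4. □(c ∧ b), u   [¬→-rule on 2]
5. ¬◇□(c ∧ b), u   [¬→-rule on 2]
6. c ∧ b, u   [□-rule on 4 via uRu]
7. c, u   [∧-rule on 6]
8. b, u   [∧-rule on 6]
9. ¬□(c ∧ b), u   [¬◇-rule on 5 via uRu]
10. ¬(c ∧ b), v   [¬□-rule on 9: fresh world v, uRv]
11. c ∧ b, v   [□-rule on 4 via uRv]
12. c, v   [∧-rule on 11]
13. b, v   [∧-rule on 11]
14. ¬□(c ∧ b), v   [¬◇-rule on 5 via uRv]
15. ¬b, v   [¬∧-rule on 10 (branches; this branch)]
Accessibility: uRu, uRv, vRv
Branch closes: b and ¬b both at v.
Every branch closes (one shown): unsatisfiable in T, hence also in S4, S5 (every S4/S5-frame is a T-frame).
K-tableau for the formula:
1. ¬(□(c ∧ b) → ◇□(c ∧ b)) ∧ (◇b → c), u
2. ¬(□(c ∧ b) → ◇□(c ∧ b)), u   [∧-rule on 1]
3. ◇b → c, u   [∧-rule on 1]
4. □(c ∧ b), u   [¬→-rule on 2]
5. ¬◇□(c ∧ b), u   [¬→-rule on 2]
6. c, u   [→-rule on 3 (branches; this branch)]
Complete open branch: satisfiable in K.

K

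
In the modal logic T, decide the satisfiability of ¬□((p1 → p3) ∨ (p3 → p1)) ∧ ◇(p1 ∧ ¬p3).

Unsatisfiable

1. ¬□((p1 → p3) ∨ (p3 → p1)) ∧ ◇(p1 ∧ ¬p3), 0
2. ¬□((p1 → p3) ∨ (p3 → p1)), 0   [∧-rule on 1]
3. ◇(p1 ∧ ¬p3), 0   [∧-rule on 1]
4. ¬((p1 → p3) ∨ (p3 → p1)), 1   [¬□-rule on 2: fresh world 1, 0R1]
5. ¬(p1 → p3), 1   [¬∨-rule on 4]
6. ¬(p3 → p1), 1   [¬∨-rule on 4]
7. p1, 1   [¬→-rule on 5]
8. ¬p3, 1   [¬→-rule on 5]
9. p3, 1   [¬→-rule on 6]
10. ¬p1, 1   [¬→-rule on 6]
Accessibility: 0R0, 0R1, 1R1
Branch closes: p3 and ¬p3 both at 1.
Every branch closes; the branch above is one of them.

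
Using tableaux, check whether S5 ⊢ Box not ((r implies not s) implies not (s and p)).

No, not valid

Tableau for the negation not Box not ((r implies not s) implies not (s and p)):
1. not Box not ((r implies not s) implies not (s and p)), u
2. (r implies not s) implies not (s and p), v
3. not (s and p), v
4. not p, v
Accessibility: uRu, uRv, vRu, vRv
The negation has an open branch (countermodel exists).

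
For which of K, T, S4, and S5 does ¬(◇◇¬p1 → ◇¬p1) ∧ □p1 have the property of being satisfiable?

S4-tableau for the formula:
1. ¬(◇◇¬p1 → ◇¬p1) ∧ □p1, w0
2. ¬(◇◇¬p1 → ◇¬p1), w0
3. □p1, w0
4. ◇◇¬p1, w0
5. ¬◇¬p1, w0
6. p1, w0
7. ◇¬p1, w1
8. p1, w1
9. ¬p1, w2
10. p1, w2
Accessibility: w0Rw0, w0Rw1, w0Rw2, w1Rw1, w1Rw2, w2Rw2
Branch closes: p1 and ¬p1 both at w2.
Every branch closes (one shown): unsatisfiable in S4, hence also in S5 (every S5-frame is an S4-frame).
T-tableau for the formula:
1. ¬(◇◇¬p1 → ◇¬p1) ∧ □p1, w0
2. ¬(◇◇¬p1 → ◇¬p1), w0
3. □p1, w0
4. ◇◇¬p1, w0
5. ¬◇¬p1, w0
6. p1, w0
7. ◇¬p1, w1
8. p1, w1
9. ¬p1, w2
Accessibility: w0Rw0, w0Rw1, w1Rw1, w1Rw2, w2Rw2
Complete open branch: satisfiable in T, hence also in K (this T-model is also a K-model).

K, T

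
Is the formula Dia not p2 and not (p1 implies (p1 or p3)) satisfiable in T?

Unsatisfiable

1. Dia not p2 and not (p1 implies (p1 or p3)), u
2. Dia not p2, u   [and-rule on 1]
3. not (p1 implies (p1 or p3)), u   [and-rule on 1]
4. p1, u   [neg-implies-rule on 3]
5. not (p1 or p3), u   [neg-implies-rule on 3]
6. not p1, u   [neg-or-rule on 5]
7. not p3, u   [neg-or-rule on 5]
Accessibility: uRu
Branch closes: p1 and not p1 both at u.
Every branch closes; the branch above is one of them.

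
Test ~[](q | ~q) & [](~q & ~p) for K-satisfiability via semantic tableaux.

1. ~[](q | ~q) & [](~q & ~p), 0
2. ~[](q | ~q), 0   [&-rule on 1]
3. [](~q & ~p), 0   [&-rule on 1]
4. ~(q | ~q), 1   [~[]-rule on 2: fresh world 1, 0R1]
5. ~q, 1   [~|-rule on 4]
6. q, 1   [~|-rule on 4]
Accessibility: 0R1
Branch closes: q and ~q both at 1.
Every branch closes; the branch above is one of them.

Unsatisfiable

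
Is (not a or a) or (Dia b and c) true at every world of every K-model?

Tableau for the negation not ((not a or a) or (Dia b and c)):
1. not ((not a or a) or (Dia b and c)), 0
2. not (not a or a), 0   [neg-or-rule on 1]
3. not (Dia b and c), 0   [neg-or-rule on 1]
4. a, 0   [neg-or-rule on 2]
5. not a, 0   [neg-or-rule on 2]
Branch closes: a and not a both at 0.
Every branch of the negation's tableau closes; the branch above is one of them.

Yes, valid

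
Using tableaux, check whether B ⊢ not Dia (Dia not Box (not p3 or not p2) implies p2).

Not valid

Tableau for the negation Dia (Dia not Box (not p3 or not p2) implies p2):
1. Dia (Dia not Box (not p3 or not p2) implies p2), 0
2. Dia not Box (not p3 or not p2) implies p2, 1
3. p2, 1
Accessibility: 0R0, 0R1, 1R0, 1R1
The negation has an open branch (countermodel exists).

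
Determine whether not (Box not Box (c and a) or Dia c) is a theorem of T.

Invalid (countermodel exists)

Tableau for the negation Box not Box (c and a) or Dia c:
1. Box not Box (c and a) or Dia c, u
2. Dia c, u   [or-rule on 1 (branches; this branch)]
3. c, v   [Dia-rule on 2: fresh world v, uRv]
Accessibility: uRu, uRv, vRv
The negation has an open branch (countermodel exists).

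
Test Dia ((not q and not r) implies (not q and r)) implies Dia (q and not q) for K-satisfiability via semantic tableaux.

1. Dia ((not q and not r) implies (not q and r)) implies Dia (q and not q), u
2. not Dia ((not q and not r) implies (not q and r)), u

Satisfiable (open branch found)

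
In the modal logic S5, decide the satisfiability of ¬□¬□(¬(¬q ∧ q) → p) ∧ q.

Satisfiable

1. ¬□¬□(¬(¬q ∧ q) → p) ∧ q, 0
2. ¬□¬□(¬(¬q ∧ q) → p), 0
3. q, 0
4. □(¬(¬q ∧ q) → p), 1
5. ¬(¬q ∧ q) → p, 0
6. ¬(¬q ∧ q) → p, 1
7. p, 0
8. p, 1
Accessibility: 0R0, 0R1, 1R0, 1R1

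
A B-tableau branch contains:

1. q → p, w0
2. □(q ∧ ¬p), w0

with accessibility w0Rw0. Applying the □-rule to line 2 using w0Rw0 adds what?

q ∧ ¬p, w0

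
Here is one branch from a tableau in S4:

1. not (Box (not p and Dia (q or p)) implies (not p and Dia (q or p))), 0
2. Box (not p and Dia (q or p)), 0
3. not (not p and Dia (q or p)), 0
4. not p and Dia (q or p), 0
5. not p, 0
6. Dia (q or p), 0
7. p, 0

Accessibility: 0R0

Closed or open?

Both p and not p appear at 0.

Yes, closed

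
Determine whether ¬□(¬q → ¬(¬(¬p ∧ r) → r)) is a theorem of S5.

Invalid (countermodel exists)

Tableau for the negation □(¬q → ¬(¬(¬p ∧ r) → r)):
1. □(¬q → ¬(¬(¬p ∧ r) → r)), u
2. ¬q → ¬(¬(¬p ∧ r) → r), u
3. ¬(¬(¬p ∧ r) → r), u
4. ¬(¬p ∧ r), u
5. ¬r, u
Accessibility: uRu
The negation has an open branch (countermodel exists).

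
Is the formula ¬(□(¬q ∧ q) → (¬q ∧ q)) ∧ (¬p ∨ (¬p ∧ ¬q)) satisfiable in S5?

1. ¬(□(¬q ∧ q) → (¬q ∧ q)) ∧ (¬p ∨ (¬p ∧ ¬q)), u
2. ¬(□(¬q ∧ q) → (¬q ∧ q)), u
3. ¬p ∨ (¬p ∧ ¬q), u
4. □(¬q ∧ q), u
5. ¬(¬q ∧ q), u
6. ¬q ∧ q, u
7. ¬q, u
8. q, u
Accessibility: uRu
Branch closes: q and ¬q both at u.
All branches of the tableau close; one closing branch shown above.

Unsatisfiable (every branch closes)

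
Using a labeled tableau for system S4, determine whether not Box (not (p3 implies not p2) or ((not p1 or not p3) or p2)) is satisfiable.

Satisfiable

1. not Box (not (p3 implies not p2) or ((not p1 or not p3) or p2)), w0
2. not (not (p3 implies not p2) or ((not p1 or not p3) or p2)), w1
3. p3 implies not p2, w1
4. not ((not p1 or not p3) or p2), w1
5. not (not p1 or not p3), w1
6. not p2, w1
7. p1, w1
8. p3, w1
Accessibility: w0Rw0, w0Rw1, w1Rw1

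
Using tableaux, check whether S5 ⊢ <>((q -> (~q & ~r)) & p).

Tableau for the negation ~<>((q -> (~q & ~r)) & p):
1. ~<>((q -> (~q & ~r)) & p), u
2. ~((q -> (~q & ~r)) & p), u   [~<>-rule on 1 via uRu]
3. ~p, u   [~&-rule on 2 (branches; this branch)]
Accessibility: uRu
The negation has an open branch (countermodel exists).

Invalid (countermodel exists)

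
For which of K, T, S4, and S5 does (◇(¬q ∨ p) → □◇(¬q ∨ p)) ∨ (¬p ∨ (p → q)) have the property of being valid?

S5

S5-tableau for the negation ¬((◇(¬q ∨ p) → □◇(¬q ∨ p)) ∨ (¬p ∨ (p → q))):
1. ¬((◇(¬q ∨ p) → □◇(¬q ∨ p)) ∨ (¬p ∨ (p → q))), u
2. ¬(◇(¬q ∨ p) → □◇(¬q ∨ p)), u
3. ¬(¬p ∨ (p → q)), u
4. ◇(¬q ∨ p), u
5. ¬□◇(¬q ∨ p), u
6. p, u
7. ¬(p → q), u
8. ¬q, u
9. ¬q ∨ p, v
10. p, v
11. ¬◇(¬q ∨ p), w
12. ¬(¬q ∨ p), u
13. q, u
14. ¬p, u
Accessibility: uRu, uRv, uRw, vRu, vRv, vRw, wRu, wRv, wRw
Branch closes: q and ¬q both at u.
Every branch closes (one shown): valid in S5.
S4-tableau for the negation ¬((◇(¬q ∨ p) → □◇(¬q ∨ p)) ∨ (¬p ∨ (p → q))):
1. ¬((◇(¬q ∨ p) → □◇(¬q ∨ p)) ∨ (¬p ∨ (p → q))), u
2. ¬(◇(¬q ∨ p) → □◇(¬q ∨ p)), u
3. ¬(¬p ∨ (p → q)), u
4. ◇(¬q ∨ p), u
5. ¬□◇(¬q ∨ p), u
6. p, u
7. ¬(p → q), u
8. ¬q, u
9. ¬q ∨ p, v
10. p, v
11. ¬◇(¬q ∨ p), w
12. ¬(¬q ∨ p), w
13. q, w
14. ¬p, w
Accessibility: uRu, uRv, uRw, vRv, wRw
Complete open branch: countermodel on an S4-frame, so not valid in S4, nor in K, T (the same frame is also a K-frame and a T-frame).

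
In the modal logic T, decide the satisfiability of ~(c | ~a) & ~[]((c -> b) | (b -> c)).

Unsatisfiable (every branch closes)

1. ~(c | ~a) & ~[]((c -> b) | (b -> c)), u
2. ~(c | ~a), u
3. ~[]((c -> b) | (b -> c)), u
4. ~c, u
5. a, u
6. ~((c -> b) | (b -> c)), v
7. ~(c -> b), v
8. ~(b -> c), v
9. c, v
10. ~b, v
11. b, v
12. ~c, v
Accessibility: uRu, uRv, vRv
Branch closes: b and ~b both at v.
Every branch closes; the branch above is one of them.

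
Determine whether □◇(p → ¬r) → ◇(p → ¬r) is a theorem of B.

Valid

Tableau for the negation ¬(□◇(p → ¬r) → ◇(p → ¬r)):
1. ¬(□◇(p → ¬r) → ◇(p → ¬r)), 0
2. □◇(p → ¬r), 0   [¬→-rule on 1]
3. ¬◇(p → ¬r), 0   [¬→-rule on 1]
4. ◇(p → ¬r), 0   [□-rule on 2 via 0R0]
5. ¬(p → ¬r), 0   [¬◇-rule on 3 via 0R0]
6. p, 0   [¬→-rule on 5]
7. r, 0   [¬→-rule on 5]
8. p → ¬r, 1   [◇-rule on 4: fresh world 1, 0R1]
9. ◇(p → ¬r), 1   [□-rule on 2 via 0R1]
10. ¬(p → ¬r), 1   [¬◇-rule on 3 via 0R1]
11. p, 1   [¬→-rule on 10]
12. r, 1   [¬→-rule on 10]
13. ¬r, 1   [→-rule on 8 (branches; this branch)]
Accessibility: 0R0, 0R1, 1R0, 1R1
Branch closes: r and ¬r both at 1.
All branches of the negation close; one closing branch shown above.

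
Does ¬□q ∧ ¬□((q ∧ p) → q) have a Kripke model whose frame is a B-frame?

Unsatisfiable

1. ¬□q ∧ ¬□((q ∧ p) → q), u
2. ¬□q, u
3. ¬□((q ∧ p) → q), u
4. ¬q, v
5. ¬((q ∧ p) → q), w
6. q ∧ p, w
7. ¬q, w
8. q, w
9. p, w
Accessibility: uRu, uRv, uRw, vRu, vRv, wRu, wRw
Branch closes: q and ¬q both at w.
Every branch closes; the branch above is one of them.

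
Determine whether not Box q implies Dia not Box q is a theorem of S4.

Tableau for the negation not (not Box q implies Dia not Box q):
1. not (not Box q implies Dia not Box q), 0
2. not Box q, 0
3. not Dia not Box q, 0
4. Box q, 0
5. q, 0
6. not q, 1
7. Box q, 1
8. q, 1
Accessibility: 0R0, 0R1, 1R1
Branch closes: q and not q both at 1.
All branches of the negation close; one closing branch shown above.

Valid in S4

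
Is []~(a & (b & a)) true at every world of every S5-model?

No, not valid

Tableau for the negation ~[]~(a & (b & a)):
1. ~[]~(a & (b & a)), w0
2. a & (b & a), w1   [~[]-rule on 1: fresh world w1, w0Rw1]
3. a, w1   [&-rule on 2]
4. b & a, w1   [&-rule on 2]
5. b, w1   [&-rule on 4]
Accessibility: w0Rw0, w0Rw1, w1Rw0, w1Rw1
The negation has an open branch (countermodel exists).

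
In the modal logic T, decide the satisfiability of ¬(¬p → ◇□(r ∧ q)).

1. ¬(¬p → ◇□(r ∧ q)), w0
2. ¬p, w0
3. ¬◇□(r ∧ q), w0
4. ¬□(r ∧ q), w0
5. ¬(r ∧ q), w1
6. ¬□(r ∧ q), w1
7. ¬q, w1
8. ¬(r ∧ q), w2
9. ¬q, w2
Accessibility: w0Rw0, w0Rw1, w1Rw1, w1Rw2, w2Rw2

Satisfiable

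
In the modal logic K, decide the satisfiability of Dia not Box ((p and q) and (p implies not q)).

Yes, satisfiable

1. Dia not Box ((p and q) and (p implies not q)), w0
2. not Box ((p and q) and (p implies not q)), w1
3. not ((p and q) and (p implies not q)), w2
4. not (p implies not q), w2
5. p, w2
6. q, w2
Accessibility: w0Rw1, w1Rw2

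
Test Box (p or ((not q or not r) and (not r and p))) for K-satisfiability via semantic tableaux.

Satisfiable (open branch found)

1. Box (p or ((not q or not r) and (not r and p))), 0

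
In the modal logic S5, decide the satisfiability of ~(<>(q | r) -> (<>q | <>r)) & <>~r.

1. ~(<>(q | r) -> (<>q | <>r)) & <>~r, u
2. ~(<>(q | r) -> (<>q | <>r)), u
3. <>~r, u
4. <>(q | r), u
5. ~(<>q | <>r), u
6. ~<>q, u
7. ~<>r, u
8. ~q, u
9. ~r, u
10. ~r, v
11. ~q, v
12. q | r, w
13. ~q, w
14. ~r, w
15. r, w
Accessibility: uRu, uRv, uRw, vRu, vRv, vRw, wRu, wRv, wRw
Branch closes: r and ~r both at w.
(One branch shown.) All branches close.

Unsatisfiable (every branch closes)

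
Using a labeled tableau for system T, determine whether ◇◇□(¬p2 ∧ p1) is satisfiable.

1. ◇◇□(¬p2 ∧ p1), w0
2. ◇□(¬p2 ∧ p1), w1
3. □(¬p2 ∧ p1), w2
4. ¬p2 ∧ p1, w2
5. ¬p2, w2
6. p1, w2
Accessibility: w0Rw0, w0Rw1, w1Rw1, w1Rw2, w2Rw2

Satisfiable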